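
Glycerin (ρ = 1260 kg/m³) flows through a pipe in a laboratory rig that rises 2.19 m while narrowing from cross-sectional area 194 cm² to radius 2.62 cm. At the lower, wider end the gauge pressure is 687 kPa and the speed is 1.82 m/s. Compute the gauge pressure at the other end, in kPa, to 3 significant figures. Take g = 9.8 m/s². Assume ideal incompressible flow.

Continuity gives A₁v₁ = A₂v₂, so v₂ = (194 cm²)/(21.6 cm²) × 1.82 m/s = 16.4 m/s.
Applying Bernoulli between the two ends and solving for P₂: P₂ = P₁ + ½ρ(v₁² − v₂²) − ρgΔh.
P₂ = 687000 + ½·1260·(1.82² − 16.4²) − 1260·9.8·(+2.19) = 687000 + (-167000) − (27000) = 493000 Pa.

P₂ = 493 kPa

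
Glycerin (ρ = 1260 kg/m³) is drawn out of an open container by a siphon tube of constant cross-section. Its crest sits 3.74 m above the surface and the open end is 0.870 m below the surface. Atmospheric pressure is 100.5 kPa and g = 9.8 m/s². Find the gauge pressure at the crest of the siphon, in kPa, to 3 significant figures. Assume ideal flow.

The outlet speed comes from Torricelli: v = √(2g·0.870) = 4.13 m/s.
Continuity keeps v the same throughout the tube; from surface to crest, P_atm + 0 = P_top + ½ρv² + ρg·h_top.
P_top = 100500 − ½·1260·4.13² − 1260·9.8·3.74 = 43600 Pa. So P_gauge = P_top − P_atm = -56900 Pa.

-56.9 kPa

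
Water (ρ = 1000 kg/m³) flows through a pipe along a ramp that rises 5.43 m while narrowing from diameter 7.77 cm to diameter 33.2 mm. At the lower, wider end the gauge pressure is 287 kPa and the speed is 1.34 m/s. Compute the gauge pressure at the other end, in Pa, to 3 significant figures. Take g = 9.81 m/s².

Continuity gives A₁v₁ = A₂v₂, so v₂ = (47.4 cm²)/(8.66 cm²) × 1.34 m/s = 7.34 m/s.
Energy conservation along the streamline gives P₂ = P₁ − ½ρ(v₂² − v₁²) − ρg(h₂ − h₁).
P₂ = 287000 + ½·1000·(1.34² − 7.34²) − 1000·9.81·(+5.43) = 287000 + (-26000) − (53300) = 208000 Pa.

P₂ ≈ 208000 Pa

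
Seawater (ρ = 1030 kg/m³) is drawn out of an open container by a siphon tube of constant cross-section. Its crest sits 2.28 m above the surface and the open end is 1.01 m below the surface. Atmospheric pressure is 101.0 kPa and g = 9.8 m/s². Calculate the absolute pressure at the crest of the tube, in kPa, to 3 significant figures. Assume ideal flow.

The outlet speed comes from Torricelli: v = √(2g·1.01) = 4.45 m/s.
Continuity keeps v the same throughout the tube; from surface to crest, P_atm + 0 = P_top + ½ρv² + ρg·h_top.
P_top = 101000 − ½·1030·4.45² − 1030·9.8·2.28 = 67800 Pa.

67.8 kPa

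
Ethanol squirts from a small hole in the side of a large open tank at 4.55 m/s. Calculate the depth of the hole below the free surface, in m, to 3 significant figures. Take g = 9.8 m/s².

Torricelli: v = √(2gh), so h = v²/(2g).
h = 4.55²/(2·9.8) = 20.7/19.60 = 1.06 m.

h ≈ 1.06 m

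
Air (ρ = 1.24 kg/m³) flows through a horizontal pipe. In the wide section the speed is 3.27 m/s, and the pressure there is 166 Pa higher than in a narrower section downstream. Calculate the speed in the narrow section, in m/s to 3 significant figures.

v₂ = 16.7 m/s

With h₁ = h₂, rearranging Bernoulli gives v₂ = √(v₁² + 2ΔP/ρ).
v₂ = √(3.27² + 2·166/1.24) = √(10.7 + 268) = 16.7 m/s.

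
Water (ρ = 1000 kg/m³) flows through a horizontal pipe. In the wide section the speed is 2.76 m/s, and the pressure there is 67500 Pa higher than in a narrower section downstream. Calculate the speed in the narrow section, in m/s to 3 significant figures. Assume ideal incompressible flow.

With h₁ = h₂, rearranging Bernoulli gives v₂ = √(v₁² + 2ΔP/ρ).
v₂ = √(2.76² + 2·67500/1000) = √(7.62 + 135) = 11.9 m/s.

v₂ = 11.9 m/s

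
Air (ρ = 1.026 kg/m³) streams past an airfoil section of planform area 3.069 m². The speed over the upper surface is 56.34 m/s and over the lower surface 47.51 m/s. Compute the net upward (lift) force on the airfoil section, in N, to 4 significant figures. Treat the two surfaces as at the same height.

With equal heights on the two surfaces, Bernoulli gives P_lower − P_upper = ½ρ(v_upper² − v_lower²).
ΔP = ½·1.026·(56.34² − 47.51²) = 470.4 Pa.
Lift = ΔP · A = 470.4 × 3.069 = 1444 N.

1444 N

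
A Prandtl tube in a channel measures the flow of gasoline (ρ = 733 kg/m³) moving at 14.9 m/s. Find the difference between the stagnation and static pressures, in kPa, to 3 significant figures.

The dynamic pressure equals the rise in static pressure at the stagnation point: ΔP = ½ρv².
ΔP = ½·733·14.9² = 81400 Pa.

81.4 kPa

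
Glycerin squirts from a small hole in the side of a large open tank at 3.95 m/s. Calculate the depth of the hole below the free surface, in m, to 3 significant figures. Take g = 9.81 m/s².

For a small hole in a large open tank, ½v² = gh, giving h = v²/(2g).
h = 3.95²/(2·9.81) = 15.6/19.62 = 0.795 m.

0.795 m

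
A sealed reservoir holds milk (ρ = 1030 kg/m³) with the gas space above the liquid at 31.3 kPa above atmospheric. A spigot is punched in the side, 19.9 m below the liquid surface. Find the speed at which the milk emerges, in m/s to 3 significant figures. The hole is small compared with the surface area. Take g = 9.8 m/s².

Take point 1 at the surface (v₁ ≈ 0) and point 2 at the hole (at atmospheric pressure). Bernoulli: P₁ + ρg h = P_atm + ½ρv₂².
With P₁ − P_atm = 31300 Pa, v₂ = √(2gh + 2ΔP/ρ) = √(2·9.8·19.9 + 2·31300/1030) = 21.2 m/s.

v = 21.2 m/s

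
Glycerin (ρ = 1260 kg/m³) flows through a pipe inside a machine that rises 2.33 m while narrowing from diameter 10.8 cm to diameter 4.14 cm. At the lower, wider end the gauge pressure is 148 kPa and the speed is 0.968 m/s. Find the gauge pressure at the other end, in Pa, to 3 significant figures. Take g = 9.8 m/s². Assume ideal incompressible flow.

P₂ ≈ 92500 Pa

The volume flow rate is constant, so v₂ = (A₁/A₂)v₁ = (91.6/13.5)·0.968 = 6.59 m/s.
Energy conservation along the streamline gives P₂ = P₁ − ½ρ(v₂² − v₁²) − ρg(h₂ − h₁).
P₂ = 148000 + ½·1260·(0.968² − 6.59²) − 1260·9.8·(+2.33) = 148000 + (-26700) − (28800) = 92500 Pa.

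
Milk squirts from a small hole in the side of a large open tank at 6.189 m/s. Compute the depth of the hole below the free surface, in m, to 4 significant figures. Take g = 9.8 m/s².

1.954 m

Inverting v = √(2gh) gives h = v² / 2g.
h = 6.189²/(2·9.8) = 38.30/19.60 = 1.954 m.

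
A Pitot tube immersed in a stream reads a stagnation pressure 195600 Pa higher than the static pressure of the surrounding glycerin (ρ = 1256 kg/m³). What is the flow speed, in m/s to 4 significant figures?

The dynamic pressure equals the rise in static pressure at the stagnation point: ΔP = ½ρv².
v = √(2ΔP/ρ) = √(2·195600/1256) = 17.65 m/s.

v ≈ 17.65 m/s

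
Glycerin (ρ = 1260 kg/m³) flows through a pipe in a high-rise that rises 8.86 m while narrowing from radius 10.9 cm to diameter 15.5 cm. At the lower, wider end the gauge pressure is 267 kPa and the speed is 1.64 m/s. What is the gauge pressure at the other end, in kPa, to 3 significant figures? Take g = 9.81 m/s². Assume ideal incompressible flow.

Mass conservation (A₁v₁ = A₂v₂) gives v₂ = 1.64 × 373/189 = 3.24 m/s.
Applying Bernoulli between the two ends and solving for P₂: P₂ = P₁ + ½ρ(v₁² − v₂²) − ρgΔh.
P₂ = 267000 + ½·1260·(1.64² − 3.24²) − 1260·9.81·(+8.86) = 267000 + (-4940) − (110000) = 153000 Pa.

P₂ ≈ 153 kPa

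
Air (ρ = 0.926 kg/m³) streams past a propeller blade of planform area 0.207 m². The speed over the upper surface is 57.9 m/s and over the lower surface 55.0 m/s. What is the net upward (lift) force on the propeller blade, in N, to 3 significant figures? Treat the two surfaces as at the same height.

The faster flow above has the lower pressure; Bernoulli (same height) gives ΔP = ½ρ(v_up² − v_low²).
ΔP = ½·0.926·(57.9² − 55.0²) = 152 Pa.
Lift = ΔP · A = 152 × 0.207 = 31.4 N.

F ≈ 31.4 N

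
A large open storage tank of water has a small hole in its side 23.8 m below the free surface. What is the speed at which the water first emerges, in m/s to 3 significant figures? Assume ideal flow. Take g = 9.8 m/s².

Bernoulli from surface to hole (P equal, v_surface ≈ 0): v = √(2gh) = √(2×9.8×23.8) = 21.6 m/s.

v ≈ 21.6 m/s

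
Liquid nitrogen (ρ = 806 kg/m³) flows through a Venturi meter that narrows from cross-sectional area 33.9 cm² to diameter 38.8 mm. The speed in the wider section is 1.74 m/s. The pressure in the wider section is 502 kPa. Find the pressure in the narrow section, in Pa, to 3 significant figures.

P₂ ≈ 493000 Pa

Mass conservation (A₁v₁ = A₂v₂) gives v₂ = 1.74 × 33.9/11.8 = 4.99 m/s.
Along the horizontal streamline, P + ½ρv² is constant.
P₂ = P₁ − ½ρ(v₂² − v₁²) = 502000 − ½·806·(4.99² − 1.74²) = 502000 − 8810 = 493000 Pa.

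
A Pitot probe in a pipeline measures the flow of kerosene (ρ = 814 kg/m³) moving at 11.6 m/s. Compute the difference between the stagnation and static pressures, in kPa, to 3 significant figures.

ΔP = 54.8 kPa

At the stagnation point the flow is brought to rest, so Bernoulli gives P_stag − P_static = ½ρv².
ΔP = ½·814·11.6² = 54800 Pa.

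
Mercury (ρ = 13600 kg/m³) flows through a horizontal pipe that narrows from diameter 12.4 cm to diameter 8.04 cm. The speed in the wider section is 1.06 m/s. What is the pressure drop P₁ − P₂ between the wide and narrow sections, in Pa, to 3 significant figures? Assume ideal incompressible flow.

Mass conservation (A₁v₁ = A₂v₂) gives v₂ = 1.06 × 121/50.8 = 2.52 m/s.
With no height change, Bernoulli's equation is P₁ + ½ρv₁² = P₂ + ½ρv₂².
P₁ − P₂ = ½·13600·(2.52² − 1.06²) = ½·13600·5.23 = 35600 Pa.

ΔP ≈ 35600 Pa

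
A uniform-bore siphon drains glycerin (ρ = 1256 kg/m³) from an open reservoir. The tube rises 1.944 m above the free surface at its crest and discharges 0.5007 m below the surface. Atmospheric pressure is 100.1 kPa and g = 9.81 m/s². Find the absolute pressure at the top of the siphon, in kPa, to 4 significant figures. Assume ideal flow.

From the surface to the outlet (both open to atmosphere, surface at rest): v = √(2g·h_out) = √(2·9.81·0.5007) = 3.134 m/s.
The bore is uniform, so the speed at the crest is the same v. Bernoulli surface→crest: P_atm = P_top + ½ρv² + ρg·h_top.
P_top = 100100 − ½·1256·3.134² − 1256·9.81·1.944 = 69980 Pa.

69.98 kPa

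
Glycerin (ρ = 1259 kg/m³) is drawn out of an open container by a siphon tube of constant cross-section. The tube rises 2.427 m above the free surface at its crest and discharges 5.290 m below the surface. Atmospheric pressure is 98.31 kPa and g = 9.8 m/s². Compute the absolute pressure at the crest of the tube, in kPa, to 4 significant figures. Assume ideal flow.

P_top ≈ 3.096 kPa

The outlet speed comes from Torricelli: v = √(2g·5.290) = 10.18 m/s.
Continuity keeps v the same throughout the tube; from surface to crest, P_atm + 0 = P_top + ½ρv² + ρg·h_top.
P_top = 98310 − ½·1259·10.18² − 1259·9.8·2.427 = 3096 Pa.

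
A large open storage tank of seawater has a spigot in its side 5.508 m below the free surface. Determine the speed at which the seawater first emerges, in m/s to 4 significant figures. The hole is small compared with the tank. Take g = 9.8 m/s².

Torricelli's result v = √(2gh) gives v = √(2·9.8·5.508) = 10.39 m/s.

v ≈ 10.39 m/s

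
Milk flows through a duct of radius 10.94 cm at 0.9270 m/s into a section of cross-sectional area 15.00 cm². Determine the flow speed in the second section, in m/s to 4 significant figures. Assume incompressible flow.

The volume flow rate is constant, so v₂ = (A₁/A₂)v₁ = (376.0/15.00)·0.9270 = 23.24 m/s.

23.24 m/s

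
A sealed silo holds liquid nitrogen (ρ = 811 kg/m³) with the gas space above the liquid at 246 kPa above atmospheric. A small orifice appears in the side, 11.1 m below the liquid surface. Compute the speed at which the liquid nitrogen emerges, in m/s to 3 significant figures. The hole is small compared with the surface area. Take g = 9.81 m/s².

Take point 1 at the surface (v₁ ≈ 0) and point 2 at the hole (at atmospheric pressure). Bernoulli: P₁ + ρg h = P_atm + ½ρv₂².
With P₁ − P_atm = 246000 Pa, v₂ = √(2gh + 2ΔP/ρ) = √(2·9.81·11.1 + 2·246000/811) = 28.7 m/s.

28.7 m/s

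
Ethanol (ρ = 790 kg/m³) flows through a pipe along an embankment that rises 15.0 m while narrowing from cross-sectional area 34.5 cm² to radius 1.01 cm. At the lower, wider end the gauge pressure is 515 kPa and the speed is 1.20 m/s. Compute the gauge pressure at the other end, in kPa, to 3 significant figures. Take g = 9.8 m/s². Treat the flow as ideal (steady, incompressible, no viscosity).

Continuity gives A₁v₁ = A₂v₂, so v₂ = (34.5 cm²)/(3.20 cm²) × 1.20 m/s = 12.9 m/s.
Applying Bernoulli between the two ends and solving for P₂: P₂ = P₁ + ½ρ(v₁² − v₂²) − ρgΔh.
P₂ = 515000 + ½·790·(1.20² − 12.9²) − 790·9.8·(+15.0) = 515000 + (-65400) − (116000) = 334000 Pa.

P₂ ≈ 334 kPa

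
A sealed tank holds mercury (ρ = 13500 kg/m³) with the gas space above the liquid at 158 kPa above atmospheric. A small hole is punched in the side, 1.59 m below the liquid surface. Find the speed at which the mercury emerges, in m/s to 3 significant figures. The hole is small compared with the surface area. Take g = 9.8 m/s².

v ≈ 7.39 m/s

Take point 1 at the surface (v₁ ≈ 0) and point 2 at the hole (at atmospheric pressure). Bernoulli: P₁ + ρg h = P_atm + ½ρv₂².
With P₁ − P_atm = 158000 Pa, v₂ = √(2gh + 2ΔP/ρ) = √(2·9.8·1.59 + 2·158000/13500) = 7.39 m/s.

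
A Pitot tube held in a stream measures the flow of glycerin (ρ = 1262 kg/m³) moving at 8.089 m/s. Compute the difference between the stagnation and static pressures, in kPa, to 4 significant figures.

ΔP = 41.29 kPa

The dynamic pressure equals the rise in static pressure at the stagnation point: ΔP = ½ρv².
ΔP = ½·1262·8.089² = 41290 Pa.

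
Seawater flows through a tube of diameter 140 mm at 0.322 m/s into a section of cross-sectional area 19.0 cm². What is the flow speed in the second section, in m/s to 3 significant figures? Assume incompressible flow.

Mass conservation (A₁v₁ = A₂v₂) gives v₂ = 0.322 × 154/19.0 = 2.61 m/s.

v₂ = 2.61 m/s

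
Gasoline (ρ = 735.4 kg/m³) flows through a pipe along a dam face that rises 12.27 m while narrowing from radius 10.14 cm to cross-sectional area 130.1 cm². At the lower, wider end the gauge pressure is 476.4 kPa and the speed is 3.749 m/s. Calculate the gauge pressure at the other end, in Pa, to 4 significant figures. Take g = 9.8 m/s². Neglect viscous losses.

Continuity gives A₁v₁ = A₂v₂, so v₂ = (323.0 cm²)/(130.1 cm²) × 3.749 m/s = 9.308 m/s.
Bernoulli: P₁ + ½ρv₁² + ρg h₁ = P₂ + ½ρv₂² + ρg h₂, so P₂ = P₁ + ½ρ(v₁² − v₂²) − ρg(h₂ − h₁).
P₂ = 476400 + ½·735.4·(3.749² − 9.308²) − 735.4·9.8·(+12.27) = 476400 + (-26690) − (88430) = 361300 Pa.

361300 Pa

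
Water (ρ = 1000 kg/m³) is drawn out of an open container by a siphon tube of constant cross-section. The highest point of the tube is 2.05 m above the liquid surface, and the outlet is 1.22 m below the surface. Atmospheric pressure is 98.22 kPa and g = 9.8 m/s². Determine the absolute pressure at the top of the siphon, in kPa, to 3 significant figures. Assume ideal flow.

66.2 kPa

From the surface to the outlet (both open to atmosphere, surface at rest): v = √(2g·h_out) = √(2·9.8·1.22) = 4.89 m/s.
Continuity keeps v the same throughout the tube; from surface to crest, P_atm + 0 = P_top + ½ρv² + ρg·h_top.
P_top = 98220 − ½·1000·4.89² − 1000·9.8·2.05 = 66200 Pa.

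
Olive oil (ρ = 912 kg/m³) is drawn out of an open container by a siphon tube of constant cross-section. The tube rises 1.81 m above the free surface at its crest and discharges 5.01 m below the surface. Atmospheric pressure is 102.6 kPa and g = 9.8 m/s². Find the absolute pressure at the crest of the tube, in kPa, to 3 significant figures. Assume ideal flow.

The outlet speed comes from Torricelli: v = √(2g·5.01) = 9.91 m/s.
The bore is uniform, so the speed at the crest is the same v. Bernoulli surface→crest: P_atm = P_top + ½ρv² + ρg·h_top.
P_top = 102600 − ½·912·9.91² − 912·9.8·1.81 = 41600 Pa.

P_top ≈ 41.6 kPa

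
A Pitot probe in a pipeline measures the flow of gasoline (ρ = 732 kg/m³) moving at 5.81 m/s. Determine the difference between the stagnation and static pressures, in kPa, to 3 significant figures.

ΔP ≈ 12.4 kPa

At the stagnation point the flow is brought to rest, so Bernoulli gives P_stag − P_static = ½ρv².
ΔP = ½·732·5.81² = 12400 Pa.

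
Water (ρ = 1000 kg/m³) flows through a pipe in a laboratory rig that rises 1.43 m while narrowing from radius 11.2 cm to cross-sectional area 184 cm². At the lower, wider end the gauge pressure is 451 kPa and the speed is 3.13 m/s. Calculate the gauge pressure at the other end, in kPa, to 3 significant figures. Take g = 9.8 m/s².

The volume flow rate is constant, so v₂ = (A₁/A₂)v₁ = (394/184)·3.13 = 6.70 m/s.
Bernoulli: P₁ + ½ρv₁² + ρg h₁ = P₂ + ½ρv₂² + ρg h₂, so P₂ = P₁ + ½ρ(v₁² − v₂²) − ρg(h₂ − h₁).
P₂ = 451000 + ½·1000·(3.13² − 6.70²) − 1000·9.8·(+1.43) = 451000 + (-17600) − (14000) = 419000 Pa.

P₂ = 419 kPa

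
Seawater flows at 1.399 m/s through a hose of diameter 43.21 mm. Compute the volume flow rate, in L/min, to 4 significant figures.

123.1 L/min

Q = A·v = 0.001466 m² × 1.399 m/s = 0.002052 m³/s.
Converting: 0.002052 m³/s × 60000 = 123.1 L/min.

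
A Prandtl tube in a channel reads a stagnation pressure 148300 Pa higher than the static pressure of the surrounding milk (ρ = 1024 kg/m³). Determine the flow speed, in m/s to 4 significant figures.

The dynamic pressure equals the rise in static pressure at the stagnation point: ΔP = ½ρv².
v = √(2ΔP/ρ) = √(2·148300/1024) = 17.02 m/s.

v ≈ 17.02 m/s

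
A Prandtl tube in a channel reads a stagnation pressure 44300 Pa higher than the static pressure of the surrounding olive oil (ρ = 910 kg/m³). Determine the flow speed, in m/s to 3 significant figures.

The dynamic pressure equals the rise in static pressure at the stagnation point: ΔP = ½ρv².
v = √(2ΔP/ρ) = √(2·44300/910) = 9.87 m/s.

v = 9.87 m/s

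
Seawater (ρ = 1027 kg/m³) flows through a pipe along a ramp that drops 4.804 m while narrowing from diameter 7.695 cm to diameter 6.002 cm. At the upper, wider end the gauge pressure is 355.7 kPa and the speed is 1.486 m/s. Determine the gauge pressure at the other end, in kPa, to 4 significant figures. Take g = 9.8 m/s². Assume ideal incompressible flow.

P₂ ≈ 402.1 kPa

By continuity, v₂ = v₁·A₁/A₂ = 1.486·(46.51/28.29) = 2.443 m/s.
Bernoulli: P₁ + ½ρv₁² + ρg h₁ = P₂ + ½ρv₂² + ρg h₂, so P₂ = P₁ + ½ρ(v₁² − v₂²) − ρg(h₂ − h₁).
P₂ = 355700 + ½·1027·(1.486² − 2.443²) − 1027·9.8·(−4.804) = 355700 + (-1930) − (-48350) = 402100 Pa.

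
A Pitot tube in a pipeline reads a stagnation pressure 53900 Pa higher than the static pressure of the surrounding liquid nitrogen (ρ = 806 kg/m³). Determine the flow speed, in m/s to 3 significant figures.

The dynamic pressure equals the rise in static pressure at the stagnation point: ΔP = ½ρv².
v = √(2ΔP/ρ) = √(2·53900/806) = 11.6 m/s.

v ≈ 11.6 m/s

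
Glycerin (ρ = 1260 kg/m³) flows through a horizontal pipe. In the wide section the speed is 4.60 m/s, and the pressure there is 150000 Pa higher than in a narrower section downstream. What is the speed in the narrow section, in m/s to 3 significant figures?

16.1 m/s

Horizontal Bernoulli: P₁ + ½ρv₁² = P₂ + ½ρv₂², so v₂² = v₁² + 2(P₁ − P₂)/ρ.
v₂ = √(4.60² + 2·150000/1260) = √(21.2 + 238) = 16.1 m/s.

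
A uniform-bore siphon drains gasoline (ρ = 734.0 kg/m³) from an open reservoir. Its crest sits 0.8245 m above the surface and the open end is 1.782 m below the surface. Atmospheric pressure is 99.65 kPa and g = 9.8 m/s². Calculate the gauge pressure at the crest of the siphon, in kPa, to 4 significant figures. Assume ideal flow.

P_gauge ≈ -18.75 kPa

From the surface to the outlet (both open to atmosphere, surface at rest): v = √(2g·h_out) = √(2·9.8·1.782) = 5.910 m/s.
Continuity keeps v the same throughout the tube; from surface to crest, P_atm + 0 = P_top + ½ρv² + ρg·h_top.
P_top = 99650 − ½·734.0·5.910² − 734.0·9.8·0.8245 = 80900 Pa. So P_gauge = P_top − P_atm = -18750 Pa.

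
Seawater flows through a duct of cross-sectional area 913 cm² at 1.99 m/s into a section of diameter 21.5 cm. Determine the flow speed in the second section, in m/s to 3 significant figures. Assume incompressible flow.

Continuity gives A₁v₁ = A₂v₂, so v₂ = (913 cm²)/(363 cm²) × 1.99 m/s = 5.00 m/s.

v₂ ≈ 5.00 m/s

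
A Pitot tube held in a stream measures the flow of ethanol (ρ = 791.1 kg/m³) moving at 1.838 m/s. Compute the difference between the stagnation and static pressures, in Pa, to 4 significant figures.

ΔP = 1336 Pa

Bernoulli between the free stream and the stagnation point: ½ρv² = P_stag − P_static.
ΔP = ½·791.1·1.838² = 1336 Pa.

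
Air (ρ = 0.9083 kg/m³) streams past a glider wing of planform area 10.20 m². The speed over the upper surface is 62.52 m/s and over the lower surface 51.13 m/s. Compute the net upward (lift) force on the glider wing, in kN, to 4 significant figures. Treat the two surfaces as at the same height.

With equal heights on the two surfaces, Bernoulli gives P_lower − P_upper = ½ρ(v_upper² − v_lower²).
ΔP = ½·0.9083·(62.52² − 51.13²) = 587.9 Pa.
Lift = ΔP · A = 587.9 × 10.20 = 5996 N.

F ≈ 5.996 kN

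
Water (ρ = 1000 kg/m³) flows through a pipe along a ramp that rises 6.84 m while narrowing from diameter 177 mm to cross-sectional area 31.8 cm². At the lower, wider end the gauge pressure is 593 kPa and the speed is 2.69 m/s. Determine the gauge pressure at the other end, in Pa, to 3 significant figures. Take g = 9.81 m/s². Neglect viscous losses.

By continuity, v₂ = v₁·A₁/A₂ = 2.69·(246/31.8) = 20.8 m/s.
Energy conservation along the streamline gives P₂ = P₁ − ½ρ(v₂² − v₁²) − ρg(h₂ − h₁).
P₂ = 593000 + ½·1000·(2.69² − 20.8²) − 1000·9.81·(+6.84) = 593000 + (-213000) − (67100) = 313000 Pa.

P₂ ≈ 313000 Pa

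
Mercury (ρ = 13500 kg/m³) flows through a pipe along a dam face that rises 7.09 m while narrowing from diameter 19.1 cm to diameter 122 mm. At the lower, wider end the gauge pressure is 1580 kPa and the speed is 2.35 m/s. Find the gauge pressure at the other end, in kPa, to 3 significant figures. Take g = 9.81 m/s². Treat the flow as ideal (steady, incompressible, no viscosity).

P₂ ≈ 454 kPa

Mass conservation (A₁v₁ = A₂v₂) gives v₂ = 2.35 × 287/117 = 5.76 m/s.
Applying Bernoulli between the two ends and solving for P₂: P₂ = P₁ + ½ρ(v₁² − v₂²) − ρgΔh.
P₂ = 1580000 + ½·13500·(2.35² − 5.76²) − 13500·9.81·(+7.09) = 1580000 + (-187000) − (939000) = 454000 Pa.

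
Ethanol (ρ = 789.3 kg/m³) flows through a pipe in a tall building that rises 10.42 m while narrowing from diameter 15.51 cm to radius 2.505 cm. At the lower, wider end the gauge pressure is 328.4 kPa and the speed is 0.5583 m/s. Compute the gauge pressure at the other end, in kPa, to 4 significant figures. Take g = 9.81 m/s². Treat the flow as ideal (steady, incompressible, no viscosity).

P₂ ≈ 236.5 kPa

By continuity, v₂ = v₁·A₁/A₂ = 0.5583·(188.9/19.71) = 5.351 m/s.
Energy conservation along the streamline gives P₂ = P₁ − ½ρ(v₂² − v₁²) − ρg(h₂ − h₁).
P₂ = 328400 + ½·789.3·(0.5583² − 5.351²) − 789.3·9.81·(+10.42) = 328400 + (-11180) − (80680) = 236500 Pa.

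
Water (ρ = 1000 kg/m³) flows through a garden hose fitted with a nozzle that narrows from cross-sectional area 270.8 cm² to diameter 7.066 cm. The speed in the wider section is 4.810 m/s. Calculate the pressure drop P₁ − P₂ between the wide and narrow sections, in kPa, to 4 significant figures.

ΔP = 540.1 kPa

By continuity, v₂ = v₁·A₁/A₂ = 4.810·(270.8/39.21) = 33.22 m/s.
The pipe is horizontal, so Bernoulli reduces to P₁ + ½ρv₁² = P₂ + ½ρv₂².
P₁ − P₂ = ½·1000·(33.22² − 4.810²) = ½·1000·1080 = 540100 Pa.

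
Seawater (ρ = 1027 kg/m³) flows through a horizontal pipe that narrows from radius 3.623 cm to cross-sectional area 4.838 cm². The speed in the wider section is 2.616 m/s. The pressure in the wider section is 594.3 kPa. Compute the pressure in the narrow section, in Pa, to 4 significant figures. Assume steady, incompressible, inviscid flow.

P₂ ≈ 342500 Pa

Continuity gives A₁v₁ = A₂v₂, so v₂ = (41.24 cm²)/(4.838 cm²) × 2.616 m/s = 22.30 m/s.
Along the horizontal streamline, P + ½ρv² is constant.
P₂ = P₁ − ½ρ(v₂² − v₁²) = 594300 − ½·1027·(22.30² − 2.616²) = 594300 − 251800 = 342500 Pa.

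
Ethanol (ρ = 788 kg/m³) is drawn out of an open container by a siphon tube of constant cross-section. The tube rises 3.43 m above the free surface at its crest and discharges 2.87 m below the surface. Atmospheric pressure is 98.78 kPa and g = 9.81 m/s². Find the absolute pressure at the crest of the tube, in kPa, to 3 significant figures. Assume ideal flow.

From the surface to the outlet (both open to atmosphere, surface at rest): v = √(2g·h_out) = √(2·9.81·2.87) = 7.50 m/s.
Continuity keeps v the same throughout the tube; from surface to crest, P_atm + 0 = P_top + ½ρv² + ρg·h_top.
P_top = 98780 − ½·788·7.50² − 788·9.81·3.43 = 50100 Pa.

50.1 kPa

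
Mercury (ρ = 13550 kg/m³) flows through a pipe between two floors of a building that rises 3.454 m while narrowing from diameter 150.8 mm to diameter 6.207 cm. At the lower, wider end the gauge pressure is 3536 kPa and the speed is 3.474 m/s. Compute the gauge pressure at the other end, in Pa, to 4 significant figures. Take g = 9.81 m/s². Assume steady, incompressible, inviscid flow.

By continuity, v₂ = v₁·A₁/A₂ = 3.474·(178.6/30.26) = 20.51 m/s.
Energy conservation along the streamline gives P₂ = P₁ − ½ρ(v₂² − v₁²) − ρg(h₂ − h₁).
P₂ = 3536000 + ½·13550·(3.474² − 20.51²) − 13550·9.81·(+3.454) = 3536000 + (-2767000) − (459100) = 309900 Pa.

P₂ ≈ 309900 Pa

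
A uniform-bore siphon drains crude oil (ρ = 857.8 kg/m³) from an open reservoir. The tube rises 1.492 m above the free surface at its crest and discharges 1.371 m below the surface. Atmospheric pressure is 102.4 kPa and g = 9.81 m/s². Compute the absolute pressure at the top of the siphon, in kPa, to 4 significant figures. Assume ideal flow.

P_top ≈ 78.31 kPa

The outlet speed comes from Torricelli: v = √(2g·1.371) = 5.186 m/s.
With constant cross-section the crest speed equals v; applying Bernoulli from the surface up to the crest, P_top = P_atm − ½ρv² − ρg·h_top.
P_top = 102400 − ½·857.8·5.186² − 857.8·9.81·1.492 = 78310 Pa.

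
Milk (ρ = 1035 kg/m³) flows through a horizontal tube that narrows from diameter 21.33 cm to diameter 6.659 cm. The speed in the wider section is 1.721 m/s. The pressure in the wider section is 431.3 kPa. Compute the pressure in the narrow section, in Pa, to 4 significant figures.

Continuity gives A₁v₁ = A₂v₂, so v₂ = (357.3 cm²)/(34.83 cm²) × 1.721 m/s = 17.66 m/s.
With no height change, Bernoulli's equation is P₁ + ½ρv₁² = P₂ + ½ρv₂².
P₂ = P₁ − ½ρ(v₂² − v₁²) = 431300 − ½·1035·(17.66² − 1.721²) = 431300 − 159800 = 271500 Pa.

271500 Pa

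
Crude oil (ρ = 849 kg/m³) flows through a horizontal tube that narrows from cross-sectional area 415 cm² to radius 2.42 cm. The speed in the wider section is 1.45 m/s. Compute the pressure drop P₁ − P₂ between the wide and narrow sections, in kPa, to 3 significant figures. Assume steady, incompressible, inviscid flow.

Continuity gives A₁v₁ = A₂v₂, so v₂ = (415 cm²)/(18.4 cm²) × 1.45 m/s = 32.7 m/s.
With no height change, Bernoulli's equation is P₁ + ½ρv₁² = P₂ + ½ρv₂².
P₁ − P₂ = ½·849·(32.7² − 1.45²) = ½·849·1070 = 453000 Pa.

453 kPa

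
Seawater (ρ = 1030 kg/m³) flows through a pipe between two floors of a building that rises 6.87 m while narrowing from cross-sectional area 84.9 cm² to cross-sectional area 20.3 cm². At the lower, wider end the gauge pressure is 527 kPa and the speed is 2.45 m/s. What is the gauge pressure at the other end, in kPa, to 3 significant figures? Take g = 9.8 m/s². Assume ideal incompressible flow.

By continuity, v₂ = v₁·A₁/A₂ = 2.45·(84.9/20.3) = 10.2 m/s.
Applying Bernoulli between the two ends and solving for P₂: P₂ = P₁ + ½ρ(v₁² − v₂²) − ρgΔh.
P₂ = 527000 + ½·1030·(2.45² − 10.2²) − 1030·9.8·(+6.87) = 527000 + (-51000) − (69300) = 407000 Pa.

P₂ ≈ 407 kPa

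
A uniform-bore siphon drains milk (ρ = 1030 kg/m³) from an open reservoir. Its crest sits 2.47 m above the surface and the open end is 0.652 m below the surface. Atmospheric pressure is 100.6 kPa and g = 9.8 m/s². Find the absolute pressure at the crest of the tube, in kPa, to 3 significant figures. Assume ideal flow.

P_top = 69.1 kPa

From the surface to the outlet (both open to atmosphere, surface at rest): v = √(2g·h_out) = √(2·9.8·0.652) = 3.57 m/s.
Continuity keeps v the same throughout the tube; from surface to crest, P_atm + 0 = P_top + ½ρv² + ρg·h_top.
P_top = 100600 − ½·1030·3.57² − 1030·9.8·2.47 = 69100 Pa.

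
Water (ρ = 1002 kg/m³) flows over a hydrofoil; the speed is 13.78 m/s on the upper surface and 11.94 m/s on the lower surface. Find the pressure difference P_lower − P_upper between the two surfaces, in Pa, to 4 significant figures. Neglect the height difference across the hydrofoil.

The pressure is lower where the speed is higher: ΔP = ½ρ(v_up² − v_low²).
ΔP = ½·1002·(13.78² − 11.94²) = 23710 Pa.

23710 Pa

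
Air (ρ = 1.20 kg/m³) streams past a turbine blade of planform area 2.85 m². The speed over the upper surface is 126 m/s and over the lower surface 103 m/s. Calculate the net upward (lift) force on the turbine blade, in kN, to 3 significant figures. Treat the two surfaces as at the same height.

F ≈ 9.01 kN

From P + ½ρv² = const at equal height, P_low − P_up = ½ρ(v_up² − v_low²).
ΔP = ½·1.20·(126² − 103²) = 3160 Pa.
Lift = ΔP · A = 3160 × 2.85 = 9010 N.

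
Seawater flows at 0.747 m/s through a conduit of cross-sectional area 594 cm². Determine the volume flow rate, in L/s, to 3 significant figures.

Q = A·v = 0.0594 m² × 0.747 m/s = 0.0444 m³/s.
Converting: 0.0444 m³/s × 1000 = 44.4 L/s.

Q = 44.4 L/s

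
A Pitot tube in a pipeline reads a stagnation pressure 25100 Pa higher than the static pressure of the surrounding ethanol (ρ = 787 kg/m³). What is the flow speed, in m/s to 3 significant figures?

v ≈ 7.99 m/s

At the stagnation point the flow is brought to rest, so Bernoulli gives P_stag − P_static = ½ρv².
v = √(2ΔP/ρ) = √(2·25100/787) = 7.99 m/s.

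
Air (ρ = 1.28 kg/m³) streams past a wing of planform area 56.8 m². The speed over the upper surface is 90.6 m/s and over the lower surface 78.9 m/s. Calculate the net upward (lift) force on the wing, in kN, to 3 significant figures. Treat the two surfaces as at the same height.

The faster flow above has the lower pressure; Bernoulli (same height) gives ΔP = ½ρ(v_up² − v_low²).
ΔP = ½·1.28·(90.6² − 78.9²) = 1270 Pa.
Lift = ΔP · A = 1270 × 56.8 = 72100 N.

F ≈ 72.1 kN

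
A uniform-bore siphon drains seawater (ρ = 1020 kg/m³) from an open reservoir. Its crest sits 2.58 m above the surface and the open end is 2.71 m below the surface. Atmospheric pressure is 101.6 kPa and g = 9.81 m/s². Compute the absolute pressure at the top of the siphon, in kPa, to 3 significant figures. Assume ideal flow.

The outlet speed comes from Torricelli: v = √(2g·2.71) = 7.29 m/s.
With constant cross-section the crest speed equals v; applying Bernoulli from the surface up to the crest, P_top = P_atm − ½ρv² − ρg·h_top.
P_top = 101600 − ½·1020·7.29² − 1020·9.81·2.58 = 48700 Pa.

P_top ≈ 48.7 kPa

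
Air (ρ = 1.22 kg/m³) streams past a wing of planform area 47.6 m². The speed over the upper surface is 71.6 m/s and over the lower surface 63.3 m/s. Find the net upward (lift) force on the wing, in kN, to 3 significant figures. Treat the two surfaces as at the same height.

From P + ½ρv² = const at equal height, P_low − P_up = ½ρ(v_up² − v_low²).
ΔP = ½·1.22·(71.6² − 63.3²) = 683 Pa.
Lift = ΔP · A = 683 × 47.6 = 32500 N.

32.5 kN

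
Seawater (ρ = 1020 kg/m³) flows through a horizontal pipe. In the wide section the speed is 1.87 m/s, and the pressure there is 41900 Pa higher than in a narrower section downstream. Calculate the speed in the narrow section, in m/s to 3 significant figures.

v₂ ≈ 9.25 m/s

Along the level pipe P + ½ρv² is conserved, hence v₂² = v₁² + 2(P₁ − P₂)/ρ.
v₂ = √(1.87² + 2·41900/1020) = √(3.50 + 82.2) = 9.25 m/s.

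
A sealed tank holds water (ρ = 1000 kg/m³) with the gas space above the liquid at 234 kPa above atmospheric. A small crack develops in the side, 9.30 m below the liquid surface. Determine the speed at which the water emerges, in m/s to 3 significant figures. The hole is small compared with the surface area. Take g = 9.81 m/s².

Take point 1 at the surface (v₁ ≈ 0) and point 2 at the hole (at atmospheric pressure). Bernoulli: P₁ + ρg h = P_atm + ½ρv₂².
With P₁ − P_atm = 234000 Pa, v₂ = √(2gh + 2ΔP/ρ) = √(2·9.81·9.30 + 2·234000/1000) = 25.5 m/s.

v ≈ 25.5 m/s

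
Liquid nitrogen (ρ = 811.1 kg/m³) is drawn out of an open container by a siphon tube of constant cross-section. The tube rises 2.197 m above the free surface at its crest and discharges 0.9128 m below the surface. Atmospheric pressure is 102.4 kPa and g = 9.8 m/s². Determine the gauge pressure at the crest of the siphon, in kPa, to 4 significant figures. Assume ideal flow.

The outlet speed comes from Torricelli: v = √(2g·0.9128) = 4.230 m/s.
Continuity keeps v the same throughout the tube; from surface to crest, P_atm + 0 = P_top + ½ρv² + ρg·h_top.
P_top = 102400 − ½·811.1·4.230² − 811.1·9.8·2.197 = 77680 Pa. So P_gauge = P_top − P_atm = -24720 Pa.

P_gauge ≈ -24.72 kPa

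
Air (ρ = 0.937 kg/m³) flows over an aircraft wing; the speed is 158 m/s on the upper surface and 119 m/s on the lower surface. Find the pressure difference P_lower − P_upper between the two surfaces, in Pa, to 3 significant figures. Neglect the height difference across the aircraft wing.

With negligible Δh, P + ½ρv² is constant, so P_low − P_up = ½ρ(v_up² − v_low²).
ΔP = ½·0.937·(158² − 119²) = 5060 Pa.

ΔP ≈ 5060 Pa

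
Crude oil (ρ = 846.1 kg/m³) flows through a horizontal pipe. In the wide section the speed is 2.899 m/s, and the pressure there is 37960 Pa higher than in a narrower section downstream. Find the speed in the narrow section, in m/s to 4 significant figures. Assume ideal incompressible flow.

With h₁ = h₂, rearranging Bernoulli gives v₂ = √(v₁² + 2ΔP/ρ).
v₂ = √(2.899² + 2·37960/846.1) = √(8.404 + 89.73) = 9.906 m/s.

v₂ ≈ 9.906 m/s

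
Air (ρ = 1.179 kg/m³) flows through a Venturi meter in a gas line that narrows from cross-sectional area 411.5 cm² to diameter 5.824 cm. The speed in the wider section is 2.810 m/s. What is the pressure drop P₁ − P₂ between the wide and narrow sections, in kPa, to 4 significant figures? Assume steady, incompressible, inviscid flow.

ΔP ≈ 1.106 kPa

Continuity gives A₁v₁ = A₂v₂, so v₂ = (411.5 cm²)/(26.64 cm²) × 2.810 m/s = 43.41 m/s.
The pipe is horizontal, so Bernoulli reduces to P₁ + ½ρv₁² = P₂ + ½ρv₂².
P₁ − P₂ = ½·1.179·(43.41² − 2.810²) = ½·1.179·1876 = 1106 Pa.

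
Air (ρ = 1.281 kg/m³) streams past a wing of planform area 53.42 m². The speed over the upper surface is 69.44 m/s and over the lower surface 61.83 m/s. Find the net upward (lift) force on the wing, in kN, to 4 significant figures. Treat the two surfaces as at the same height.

F ≈ 34.18 kN

The faster flow above has the lower pressure; Bernoulli (same height) gives ΔP = ½ρ(v_up² − v_low²).
ΔP = ½·1.281·(69.44² − 61.83²) = 639.8 Pa.
Lift = ΔP · A = 639.8 × 53.42 = 34180 N.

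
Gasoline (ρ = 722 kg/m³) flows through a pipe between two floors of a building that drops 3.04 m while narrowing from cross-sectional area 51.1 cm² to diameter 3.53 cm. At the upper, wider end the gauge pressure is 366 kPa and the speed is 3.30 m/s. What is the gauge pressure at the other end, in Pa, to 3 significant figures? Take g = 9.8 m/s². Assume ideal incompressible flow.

P₂ ≈ 284000 Pa

The volume flow rate is constant, so v₂ = (A₁/A₂)v₁ = (51.1/9.79)·3.30 = 17.2 m/s.
Applying Bernoulli between the two ends and solving for P₂: P₂ = P₁ + ½ρ(v₁² − v₂²) − ρgΔh.
P₂ = 366000 + ½·722·(3.30² − 17.2²) − 722·9.8·(−3.04) = 366000 + (-103000) − (-21500) = 284000 Pa.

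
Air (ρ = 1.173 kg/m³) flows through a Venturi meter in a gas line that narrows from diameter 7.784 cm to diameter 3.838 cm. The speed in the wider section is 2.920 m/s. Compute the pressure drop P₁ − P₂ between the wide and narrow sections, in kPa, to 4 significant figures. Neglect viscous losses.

By continuity, v₂ = v₁·A₁/A₂ = 2.920·(47.59/11.57) = 12.01 m/s.
Bernoulli (h₁ = h₂): P₁ − P₂ = ½ρ(v₂² − v₁²).
P₁ − P₂ = ½·1.173·(12.01² − 2.920²) = ½·1.173·135.7 = 79.61 Pa.

0.07961 kPa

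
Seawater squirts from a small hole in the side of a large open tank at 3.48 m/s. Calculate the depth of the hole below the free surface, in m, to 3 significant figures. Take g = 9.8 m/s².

0.618 m

Torricelli: v = √(2gh), so h = v²/(2g).
h = 3.48²/(2·9.8) = 12.1/19.60 = 0.618 m.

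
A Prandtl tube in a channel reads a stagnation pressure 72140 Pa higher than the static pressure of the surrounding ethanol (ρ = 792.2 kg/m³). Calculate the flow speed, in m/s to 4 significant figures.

At the stagnation point the flow is brought to rest, so Bernoulli gives P_stag − P_static = ½ρv².
v = √(2ΔP/ρ) = √(2·72140/792.2) = 13.50 m/s.

v ≈ 13.50 m/s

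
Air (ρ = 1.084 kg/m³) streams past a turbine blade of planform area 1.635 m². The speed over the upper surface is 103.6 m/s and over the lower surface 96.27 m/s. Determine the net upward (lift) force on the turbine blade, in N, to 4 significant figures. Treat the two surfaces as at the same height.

The faster flow above has the lower pressure; Bernoulli (same height) gives ΔP = ½ρ(v_up² − v_low²).
ΔP = ½·1.084·(103.6² − 96.27²) = 794.1 Pa.
Lift = ΔP · A = 794.1 × 1.635 = 1298 N.

F ≈ 1298 N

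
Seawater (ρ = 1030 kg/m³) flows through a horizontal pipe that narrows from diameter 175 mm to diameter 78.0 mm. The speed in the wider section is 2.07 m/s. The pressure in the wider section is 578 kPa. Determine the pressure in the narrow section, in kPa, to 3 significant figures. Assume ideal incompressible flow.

Continuity gives A₁v₁ = A₂v₂, so v₂ = (241 cm²)/(47.8 cm²) × 2.07 m/s = 10.4 m/s.
With no height change, Bernoulli's equation is P₁ + ½ρv₁² = P₂ + ½ρv₂².
P₂ = P₁ − ½ρ(v₂² − v₁²) = 578000 − ½·1030·(10.4² − 2.07²) = 578000 − 53700 = 524000 Pa.

524 kPa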